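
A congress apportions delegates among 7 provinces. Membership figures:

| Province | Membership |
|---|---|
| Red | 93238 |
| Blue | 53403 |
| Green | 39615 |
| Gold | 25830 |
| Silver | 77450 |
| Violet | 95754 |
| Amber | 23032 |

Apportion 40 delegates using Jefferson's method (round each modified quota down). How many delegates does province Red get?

9

Standard divisor 408322/40 ≈ 10208.05; standard quotas: Red 9.134, Blue 5.231, Green 3.881, Gold 2.530, Silver 7.587, Violet 9.380, Amber 2.256.
Rounding down gives 9, 5, 3, 2, 7, 9, 2 = 37 seats, so the divisor must be adjusted.
With modified divisor 9400: modified quotas Red 9.919, Blue 5.681, Green 4.214, Gold 2.748, Silver 8.239, Violet 10.187, Amber 2.450.
Rounding down: Red 9, Blue 5, Green 4, Gold 2, Silver 8, Violet 10, Amber 2 (total 40).
Red receives 9.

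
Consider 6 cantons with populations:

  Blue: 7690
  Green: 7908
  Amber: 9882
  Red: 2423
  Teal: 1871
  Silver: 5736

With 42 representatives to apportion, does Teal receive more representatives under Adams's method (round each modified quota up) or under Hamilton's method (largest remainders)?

Adams

Adams: Blue 9, Green 9, Amber 11, Red 3, Teal 3, Silver 7.
Hamilton: Blue 9, Green 9, Amber 12, Red 3, Teal 2, Silver 7.
Teal gets 3 under Adams and 2 under Hamilton.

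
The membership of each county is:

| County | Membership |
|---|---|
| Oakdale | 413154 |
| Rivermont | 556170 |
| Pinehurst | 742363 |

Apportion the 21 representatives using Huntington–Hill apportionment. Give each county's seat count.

With divisor 82035: modified quotas Oakdale 5.036, Rivermont 6.780, Pinehurst 9.049.
Geometric-mean thresholds: Oakdale √(5·6)=5.477, Rivermont √(6·7)=6.481, Pinehurst √(9·10)=9.487.
Each quota rounded against its threshold gives Oakdale 5, Rivermont 7, Pinehurst 9 (total 21).

Oakdale: 5; Rivermont: 7; Pinehurst: 9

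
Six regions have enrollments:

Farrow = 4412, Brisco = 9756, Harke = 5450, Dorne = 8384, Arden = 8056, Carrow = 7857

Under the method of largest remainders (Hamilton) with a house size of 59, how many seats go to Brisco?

The standard divisor is 43915/59 ≈ 744.322.
Standard quotas: Farrow 5.9275, Brisco 13.1072, Harke 7.3221, Dorne 11.2639, Arden 10.8233, Carrow 10.5559.
Lower quotas: Farrow 5, Brisco 13, Harke 7, Dorne 11, Arden 10, Carrow 10 (sum 56, leaving 3 seats).
Remainders in descending order: Farrow 0.9275, Arden 0.8233, Carrow 0.5559, Harke 0.3221, Dorne 0.2639, Brisco 0.1072.
The surplus seats go to Farrow, Arden, Carrow.
Brisco receives 13.

13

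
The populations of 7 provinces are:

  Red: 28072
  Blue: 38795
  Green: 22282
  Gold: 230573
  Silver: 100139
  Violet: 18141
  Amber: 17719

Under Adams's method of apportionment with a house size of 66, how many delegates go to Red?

4

Standard divisor 455721/66 ≈ 6904.864; standard quotas: Red 4.066, Blue 5.619, Green 3.227, Gold 33.393, Silver 14.503, Violet 2.627, Amber 2.566.
Rounding up gives 5, 6, 4, 34, 15, 3, 3 = 70 seats, so the divisor must be adjusted.
With modified divisor 7300: modified quotas Red 3.845, Blue 5.314, Green 3.052, Gold 31.585, Silver 13.718, Violet 2.485, Amber 2.427.
Rounding up: Red 4, Blue 6, Green 4, Gold 32, Silver 14, Violet 3, Amber 3 (total 66).
Red receives 4.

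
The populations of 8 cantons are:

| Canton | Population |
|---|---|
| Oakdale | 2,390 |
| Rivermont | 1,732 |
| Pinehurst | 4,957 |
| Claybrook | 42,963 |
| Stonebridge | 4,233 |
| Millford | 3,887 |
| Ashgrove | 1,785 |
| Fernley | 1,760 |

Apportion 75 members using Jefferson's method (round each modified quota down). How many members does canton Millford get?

4

Standard divisor 63707/75 ≈ 849.427; standard quotas: Oakdale 2.814, Rivermont 2.039, Pinehurst 5.836, Claybrook 50.579, Stonebridge 4.983, Millford 4.576, Ashgrove 2.101, Fernley 2.072.
Rounding down gives 2, 2, 5, 50, 4, 4, 2, 2 = 71 seats, so the divisor must be adjusted.
With modified divisor 820: modified quotas Oakdale 2.915, Rivermont 2.112, Pinehurst 6.045, Claybrook 52.394, Stonebridge 5.162, Millford 4.740, Ashgrove 2.177, Fernley 2.146.
Rounding down: Oakdale 2, Rivermont 2, Pinehurst 6, Claybrook 52, Stonebridge 5, Millford 4, Ashgrove 2, Fernley 2 (total 75).
Millford receives 4.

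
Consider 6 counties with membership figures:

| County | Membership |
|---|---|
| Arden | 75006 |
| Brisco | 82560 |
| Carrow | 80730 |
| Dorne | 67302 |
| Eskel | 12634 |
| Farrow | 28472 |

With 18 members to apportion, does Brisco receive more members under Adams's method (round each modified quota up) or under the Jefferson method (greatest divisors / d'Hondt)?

Jefferson

Adams: Arden 4, Brisco 4, Carrow 4, Dorne 3, Eskel 1, Farrow 2.
Jefferson: Arden 4, Brisco 5, Carrow 4, Dorne 4, Eskel 0, Farrow 1.
Brisco gets 4 under Adams and 5 under Jefferson.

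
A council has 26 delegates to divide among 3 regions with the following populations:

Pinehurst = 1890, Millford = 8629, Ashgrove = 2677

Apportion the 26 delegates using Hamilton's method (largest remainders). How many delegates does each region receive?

Pinehurst 4; Millford 17; Ashgrove 5

Standard divisor: 13196 ÷ 26 ≈ 507.538.
Standard quotas: Pinehurst 3.7239, Millford 17.0017, Ashgrove 5.2745.
Lower quotas: Pinehurst 3, Millford 17, Ashgrove 5 (sum 25, leaving 1 seat).
Remainders in descending order: Pinehurst 0.7239, Ashgrove 0.2745, Millford 0.0017.
Largest remainder: Pinehurst receives the extra seat.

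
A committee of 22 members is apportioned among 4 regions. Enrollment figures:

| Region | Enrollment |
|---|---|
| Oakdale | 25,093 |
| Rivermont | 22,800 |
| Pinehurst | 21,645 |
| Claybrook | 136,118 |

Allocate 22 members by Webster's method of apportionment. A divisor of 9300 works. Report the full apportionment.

Oakdale=3; Rivermont=2; Pinehurst=2; Claybrook=15

With modified divisor 9300: modified quotas Oakdale 2.698, Rivermont 2.452, Pinehurst 2.327, Claybrook 14.636.
Rounding to the nearest integer: Oakdale 3, Rivermont 2, Pinehurst 2, Claybrook 15 (total 22).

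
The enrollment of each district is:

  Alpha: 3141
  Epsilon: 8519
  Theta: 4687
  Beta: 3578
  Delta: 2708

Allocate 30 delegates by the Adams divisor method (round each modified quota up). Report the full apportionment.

Standard divisor 22633/30 ≈ 754.433; standard quotas: Alpha 4.163, Epsilon 11.292, Theta 6.213, Beta 4.743, Delta 3.589.
Rounding up gives 5, 12, 7, 5, 4 = 33 seats, so the divisor must be adjusted.
With modified divisor 800: modified quotas Alpha 3.926, Epsilon 10.649, Theta 5.859, Beta 4.473, Delta 3.385.
Rounding up: Alpha 4, Epsilon 11, Theta 6, Beta 5, Delta 4 (total 30).

Alpha: 4, Epsilon: 11, Theta: 6, Beta: 5, Delta: 4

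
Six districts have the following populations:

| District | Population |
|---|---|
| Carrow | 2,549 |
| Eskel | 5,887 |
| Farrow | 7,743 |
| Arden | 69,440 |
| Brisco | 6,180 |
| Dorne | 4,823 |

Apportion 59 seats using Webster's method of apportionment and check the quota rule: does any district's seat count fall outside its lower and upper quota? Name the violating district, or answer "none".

Standard quotas: Carrow 1.556, Eskel 3.595, Farrow 4.728, Arden 42.402, Brisco 3.774, Dorne 2.945.
Webster allocation: Carrow 2, Eskel 4, Farrow 5, Arden 41, Brisco 4, Dorne 3.
Arden has quota 42.402 (lower 42, upper 43) but receives 41 — outside the quota interval.

Arden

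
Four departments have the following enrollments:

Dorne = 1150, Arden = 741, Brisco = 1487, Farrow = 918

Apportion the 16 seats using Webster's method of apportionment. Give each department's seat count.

Dorne=4; Arden=3; Brisco=6; Farrow=3

Standard divisor 4296/16 ≈ 268.5; standard quotas: Dorne 4.283, Arden 2.760, Brisco 5.538, Farrow 3.419.
Rounding to the nearest integer gives Dorne 4, Arden 3, Brisco 6, Farrow 3 — total 16, matching the house size, so no adjustment is needed.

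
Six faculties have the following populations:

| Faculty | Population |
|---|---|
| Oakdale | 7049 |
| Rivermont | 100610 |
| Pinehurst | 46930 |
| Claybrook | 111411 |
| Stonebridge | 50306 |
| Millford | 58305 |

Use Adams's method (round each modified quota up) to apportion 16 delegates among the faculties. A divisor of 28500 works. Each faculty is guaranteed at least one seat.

Oakdale 1, Rivermont 4, Pinehurst 2, Claybrook 4, Stonebridge 2, Millford 3

With modified divisor 28500: modified quotas Oakdale 0.247, Rivermont 3.530, Pinehurst 1.647, Claybrook 3.909, Stonebridge 1.765, Millford 2.046.
Rounding up: Oakdale 1, Rivermont 4, Pinehurst 2, Claybrook 4, Stonebridge 2, Millford 3 (total 16).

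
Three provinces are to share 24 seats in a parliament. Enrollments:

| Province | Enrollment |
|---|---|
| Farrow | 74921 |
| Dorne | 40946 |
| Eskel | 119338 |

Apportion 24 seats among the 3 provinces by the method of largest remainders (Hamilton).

Standard divisor: 235205 ÷ 24 ≈ 9800.208.
Standard quotas: Farrow 7.6448, Dorne 4.1781, Eskel 12.1771.
Lower quotas: Farrow 7, Dorne 4, Eskel 12 (sum 23, leaving 1 seat).
Remainders in descending order: Farrow 0.6448, Dorne 0.1781, Eskel 0.1771.
The surplus seat goes to Farrow.

Farrow 8, Dorne 4, Eskel 12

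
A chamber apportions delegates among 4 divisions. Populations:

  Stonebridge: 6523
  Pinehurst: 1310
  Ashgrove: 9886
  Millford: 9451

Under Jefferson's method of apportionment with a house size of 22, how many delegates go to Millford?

Standard divisor 27170/22 ≈ 1235; standard quotas: Stonebridge 5.282, Pinehurst 1.061, Ashgrove 8.005, Millford 7.653.
Rounding down gives 5, 1, 8, 7 = 21 seats, so the divisor must be adjusted.
With modified divisor 1140: modified quotas Stonebridge 5.722, Pinehurst 1.149, Ashgrove 8.672, Millford 8.290.
Rounding down: Stonebridge 5, Pinehurst 1, Ashgrove 8, Millford 8 (total 22).
Millford receives 8.

8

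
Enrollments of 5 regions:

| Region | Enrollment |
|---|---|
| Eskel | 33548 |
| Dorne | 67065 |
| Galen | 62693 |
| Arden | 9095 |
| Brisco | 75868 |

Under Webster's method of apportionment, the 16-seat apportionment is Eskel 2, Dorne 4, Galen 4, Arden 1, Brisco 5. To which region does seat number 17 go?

Priority for the next seat is population ÷ (current seats + 0.5).
Priorities: Eskel 13419.200, Dorne 14903.333, Galen 13931.778, Arden 6063.333, Brisco 13794.182.
Highest priority: Dorne.

Dorne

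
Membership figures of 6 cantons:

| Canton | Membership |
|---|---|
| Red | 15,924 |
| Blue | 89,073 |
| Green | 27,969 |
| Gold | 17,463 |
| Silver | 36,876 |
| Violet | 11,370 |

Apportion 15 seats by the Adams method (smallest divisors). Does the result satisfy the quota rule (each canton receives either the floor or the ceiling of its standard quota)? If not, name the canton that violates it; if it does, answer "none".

Standard quotas: Red 1.202, Blue 6.725, Green 2.112, Gold 1.318, Silver 2.784, Violet 0.858.
Adams allocation: Red 1, Blue 6, Green 2, Gold 2, Silver 3, Violet 1.
Every allocation lies between the lower and upper quota.

none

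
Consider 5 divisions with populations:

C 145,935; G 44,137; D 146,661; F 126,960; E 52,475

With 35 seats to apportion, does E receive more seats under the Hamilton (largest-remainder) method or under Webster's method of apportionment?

Hamilton: C 10, G 3, D 10, F 9, E 3.
Webster: C 10, G 3, D 10, F 8, E 4.
E gets 3 under Hamilton and 4 under Webster.

Webster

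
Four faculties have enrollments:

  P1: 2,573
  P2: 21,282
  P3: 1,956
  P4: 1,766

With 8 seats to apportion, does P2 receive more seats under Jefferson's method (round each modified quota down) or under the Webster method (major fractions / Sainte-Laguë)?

Jefferson: P1 0, P2 8, P3 0, P4 0.
Webster: P1 1, P2 6, P3 1, P4 0.
P2 gets 8 under Jefferson and 6 under Webster.

Jefferson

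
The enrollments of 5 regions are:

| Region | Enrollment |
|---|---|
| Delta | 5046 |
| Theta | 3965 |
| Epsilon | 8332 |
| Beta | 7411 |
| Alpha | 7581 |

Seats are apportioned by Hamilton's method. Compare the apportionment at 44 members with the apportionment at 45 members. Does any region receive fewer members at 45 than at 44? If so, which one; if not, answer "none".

Theta

At 44 seats: Delta 7, Theta 6, Epsilon 11, Beta 10, Alpha 10.
At 45 seats: Delta 7, Theta 5, Epsilon 12, Beta 10, Alpha 11.
Theta drops from 6 to 5.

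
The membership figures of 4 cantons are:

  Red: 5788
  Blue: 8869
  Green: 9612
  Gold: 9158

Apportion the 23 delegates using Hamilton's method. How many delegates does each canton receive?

Red 4; Blue 6; Green 7; Gold 6

Standard divisor: 33427 ÷ 23 ≈ 1453.348.
Standard quotas: Red 3.9825, Blue 6.1025, Green 6.6137, Gold 6.3013.
Lower quotas: Red 3, Blue 6, Green 6, Gold 6 (sum 21, leaving 2 seats).
Remainders in descending order: Red 0.9825, Green 0.6137, Gold 0.3013, Blue 0.1025.
The surplus seats go to Red, Green.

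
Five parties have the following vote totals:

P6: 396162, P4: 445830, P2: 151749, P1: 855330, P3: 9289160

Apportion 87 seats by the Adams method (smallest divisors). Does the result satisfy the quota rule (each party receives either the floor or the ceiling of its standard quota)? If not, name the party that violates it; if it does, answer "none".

Standard quotas: P6 3.094, P4 3.482, P2 1.185, P1 6.681, P3 72.557.
Adams allocation: P6 3, P4 4, P2 2, P1 7, P3 71.
P3 has quota 72.557 (lower 72, upper 73) but receives 71 — outside the quota interval.

P3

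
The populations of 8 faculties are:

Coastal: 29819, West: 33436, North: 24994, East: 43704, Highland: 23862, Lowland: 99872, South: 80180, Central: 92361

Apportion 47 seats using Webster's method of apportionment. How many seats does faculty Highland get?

Standard divisor 428228/47 ≈ 9111.234; standard quotas: Coastal 3.273, West 3.670, North 2.743, East 4.797, Highland 2.619, Lowland 10.961, South 8.800, Central 10.137.
Rounding to the nearest integer gives 3, 4, 3, 5, 3, 11, 9, 10 = 48 seats, so the divisor must be adjusted.
With modified divisor 9456.54: modified quotas Coastal 3.153, West 3.536, North 2.643, East 4.622, Highland 2.523, Lowland 10.561, South 8.479, Central 9.767.
Rounding to the nearest integer: Coastal 3, West 4, North 3, East 5, Highland 3, Lowland 11, South 8, Central 10 (total 47).
Highland receives 3.

3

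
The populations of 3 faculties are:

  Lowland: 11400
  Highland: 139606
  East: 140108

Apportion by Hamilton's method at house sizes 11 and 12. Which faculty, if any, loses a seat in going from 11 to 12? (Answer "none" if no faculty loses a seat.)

Lowland

At 11 seats: Lowland 1, Highland 5, East 5.
At 12 seats: Lowland 0, Highland 6, East 6.
Lowland drops from 1 to 0.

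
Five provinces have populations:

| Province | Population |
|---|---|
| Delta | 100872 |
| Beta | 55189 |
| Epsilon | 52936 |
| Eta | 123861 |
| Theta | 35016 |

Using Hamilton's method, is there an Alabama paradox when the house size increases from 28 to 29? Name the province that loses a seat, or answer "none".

At 28 seats: Delta 8, Beta 4, Epsilon 4, Eta 9, Theta 3.
At 29 seats: Delta 8, Beta 4, Epsilon 4, Eta 10, Theta 3.
No province's allocation decreased.

none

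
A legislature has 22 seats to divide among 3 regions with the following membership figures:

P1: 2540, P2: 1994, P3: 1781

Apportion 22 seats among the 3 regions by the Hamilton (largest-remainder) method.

Total 6315; standard divisor 6315/22 ≈ 287.045.
Standard quotas: P1 8.849, P2 6.947, P3 6.205.
Lower quotas: P1 8, P2 6, P3 6 (sum 20, leaving 2 seats).
Remainders in descending order: P2 0.947, P1 0.849, P3 0.205.
Largest remainders: P2, P1 receive the extra seats.

P1: 9; P2: 7; P3: 6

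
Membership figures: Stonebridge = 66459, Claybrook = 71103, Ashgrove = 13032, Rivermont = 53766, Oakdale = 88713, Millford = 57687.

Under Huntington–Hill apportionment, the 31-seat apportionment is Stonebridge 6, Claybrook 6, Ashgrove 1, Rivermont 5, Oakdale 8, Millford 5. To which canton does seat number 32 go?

Priority for the next seat is population ÷ (√(s·(s+1))).
Priorities: Stonebridge 10254.846, Claybrook 10971.431, Ashgrove 9215.016, Rivermont 9816.284, Oakdale 10454.927, Millford 10532.157.
Highest priority: Claybrook.

Claybrook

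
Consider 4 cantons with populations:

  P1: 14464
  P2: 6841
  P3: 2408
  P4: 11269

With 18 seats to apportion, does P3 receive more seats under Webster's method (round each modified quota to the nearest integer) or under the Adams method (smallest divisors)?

Webster: P1 7, P2 4, P3 1, P4 6.
Adams: P1 7, P2 4, P3 2, P4 5.
P3 gets 1 under Webster and 2 under Adams.

Adams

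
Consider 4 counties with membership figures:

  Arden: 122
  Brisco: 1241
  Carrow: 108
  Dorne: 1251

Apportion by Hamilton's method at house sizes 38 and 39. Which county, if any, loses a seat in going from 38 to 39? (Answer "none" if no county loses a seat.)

Carrow

At 38 seats: Arden 2, Brisco 17, Carrow 2, Dorne 17.
At 39 seats: Arden 2, Brisco 18, Carrow 1, Dorne 18.
Carrow drops from 2 to 1.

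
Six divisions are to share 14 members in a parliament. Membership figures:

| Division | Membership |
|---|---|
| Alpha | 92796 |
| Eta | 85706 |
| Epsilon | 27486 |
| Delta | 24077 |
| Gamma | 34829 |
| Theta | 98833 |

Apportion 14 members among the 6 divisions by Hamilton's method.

The standard divisor is 363727/14 ≈ 25980.5.
Standard quotas: Alpha 3.5718, Eta 3.2989, Epsilon 1.0579, Delta 0.9267, Gamma 1.3406, Theta 3.8041.
Lower quotas: Alpha 3, Eta 3, Epsilon 1, Delta 0, Gamma 1, Theta 3 (sum 11, leaving 3 seats).
Remainders in descending order: Delta 0.9267, Theta 0.8041, Alpha 0.5718, Gamma 0.3406, Eta 0.2989, Epsilon 0.0579.
The surplus seats go to Delta, Theta, Alpha.

Alpha: 4, Eta: 3, Epsilon: 1, Delta: 1, Gamma: 1, Theta: 4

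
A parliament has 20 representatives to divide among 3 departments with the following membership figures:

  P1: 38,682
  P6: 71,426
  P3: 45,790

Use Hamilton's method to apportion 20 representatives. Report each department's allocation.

P1=5, P6=9, P3=6

The standard divisor is 155898/20 ≈ 7794.9.
Standard quotas: P1 4.9625, P6 9.1632, P3 5.8744.
Lower quotas: P1 4, P6 9, P3 5 (sum 18, leaving 2 seats).
Remainders in descending order: P1 0.9625, P3 0.8744, P6 0.1632.
The surplus seats go to P1, P3.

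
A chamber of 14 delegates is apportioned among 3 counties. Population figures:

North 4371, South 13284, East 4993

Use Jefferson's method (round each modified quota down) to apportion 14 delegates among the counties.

Standard divisor 22648/14 ≈ 1617.714; standard quotas: North 2.702, South 8.212, East 3.086.
Rounding down gives 2, 8, 3 = 13 seats, so the divisor must be adjusted.
With modified divisor 1470: modified quotas North 2.973, South 9.037, East 3.397.
Rounding down: North 2, South 9, East 3 (total 14).

North=2, South=9, East=3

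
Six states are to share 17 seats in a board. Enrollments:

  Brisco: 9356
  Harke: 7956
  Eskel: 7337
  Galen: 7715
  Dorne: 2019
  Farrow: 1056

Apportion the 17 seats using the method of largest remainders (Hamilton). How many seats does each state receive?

Total 35439; standard divisor 35439/17 ≈ 2084.647.
Standard quotas: Brisco 4.4880, Harke 3.8165, Eskel 3.5195, Galen 3.7009, Dorne 0.9685, Farrow 0.5066.
Lower quotas: Brisco 4, Harke 3, Eskel 3, Galen 3, Dorne 0, Farrow 0 (sum 13, leaving 4 seats).
Remainders in descending order: Dorne 0.9685, Harke 0.8165, Galen 0.7009, Eskel 0.5195, Farrow 0.5066, Brisco 0.4880.
The surplus seats go to Dorne, Harke, Galen, Eskel.

Brisco 4, Harke 4, Eskel 4, Galen 4, Dorne 1, Farrow 0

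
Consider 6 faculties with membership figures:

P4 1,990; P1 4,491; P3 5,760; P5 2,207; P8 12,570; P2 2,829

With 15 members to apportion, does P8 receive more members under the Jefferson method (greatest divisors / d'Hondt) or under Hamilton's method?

Jefferson

Jefferson: P4 1, P1 2, P3 3, P5 1, P8 7, P2 1.
Hamilton: P4 1, P1 2, P3 3, P5 1, P8 6, P2 2.
P8 gets 7 under Jefferson and 6 under Hamilton.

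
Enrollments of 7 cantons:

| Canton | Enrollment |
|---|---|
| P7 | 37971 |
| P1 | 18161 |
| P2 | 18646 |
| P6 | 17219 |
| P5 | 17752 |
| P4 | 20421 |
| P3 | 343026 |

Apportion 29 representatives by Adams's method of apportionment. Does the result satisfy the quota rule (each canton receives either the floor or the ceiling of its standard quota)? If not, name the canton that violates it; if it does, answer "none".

P3

Standard quotas: P7 2.327, P1 1.113, P2 1.143, P6 1.055, P5 1.088, P4 1.252, P3 21.022.
Adams allocation: P7 3, P1 1, P2 2, P6 1, P5 1, P4 2, P3 19.
P3 has quota 21.022 (lower 21, upper 22) but receives 19 — outside the quota interval.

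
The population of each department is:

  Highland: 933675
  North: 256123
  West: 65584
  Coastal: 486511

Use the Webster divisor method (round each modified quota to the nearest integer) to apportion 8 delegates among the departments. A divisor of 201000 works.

With modified divisor 201000: modified quotas Highland 4.645, North 1.274, West 0.326, Coastal 2.420.
Rounding to the nearest integer: Highland 5, North 1, West 0, Coastal 2 (total 8).

Highland: 5, North: 1, West: 0, Coastal: 2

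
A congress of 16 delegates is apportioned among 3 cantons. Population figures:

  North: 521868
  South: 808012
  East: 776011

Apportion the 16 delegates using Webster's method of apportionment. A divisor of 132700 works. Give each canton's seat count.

North 4; South 6; East 6

With modified divisor 132700: modified quotas North 3.933, South 6.089, East 5.848.
Rounding to the nearest integer: North 4, South 6, East 6 (total 16).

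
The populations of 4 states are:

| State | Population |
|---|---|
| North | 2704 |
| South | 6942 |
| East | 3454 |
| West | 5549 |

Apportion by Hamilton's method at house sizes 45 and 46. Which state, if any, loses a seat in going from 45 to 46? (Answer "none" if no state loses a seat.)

none

At 45 seats: North 7, South 17, East 8, West 13.
At 46 seats: North 7, South 17, East 8, West 14.
No state's allocation decreased.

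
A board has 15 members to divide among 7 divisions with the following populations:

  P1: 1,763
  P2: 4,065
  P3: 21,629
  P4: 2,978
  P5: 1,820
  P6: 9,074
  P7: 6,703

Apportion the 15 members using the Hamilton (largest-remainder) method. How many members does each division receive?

The standard divisor is 48032/15 ≈ 3202.133.
Standard quotas: P1 0.5506, P2 1.2695, P3 6.7546, P4 0.9300, P5 0.5684, P6 2.8337, P7 2.0933.
Lower quotas: P1 0, P2 1, P3 6, P4 0, P5 0, P6 2, P7 2 (sum 11, leaving 4 seats).
Remainders in descending order: P4 0.9300, P6 0.8337, P3 0.7546, P5 0.5684, P1 0.5506, P2 0.2695, P7 0.0933.
Largest remainders: P4, P6, P3, P5 receive the extra seats.

P1=0, P2=1, P3=7, P4=1, P5=1, P6=3, P7=2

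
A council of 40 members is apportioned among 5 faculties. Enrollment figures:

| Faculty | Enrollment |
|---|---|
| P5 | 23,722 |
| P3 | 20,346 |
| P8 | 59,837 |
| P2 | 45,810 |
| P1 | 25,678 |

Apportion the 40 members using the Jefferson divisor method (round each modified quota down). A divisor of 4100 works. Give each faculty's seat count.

With modified divisor 4100: modified quotas P5 5.786, P3 4.962, P8 14.594, P2 11.173, P1 6.263.
Rounding down: P5 5, P3 4, P8 14, P2 11, P1 6 (total 40).

P5 5, P3 4, P8 14, P2 11, P1 6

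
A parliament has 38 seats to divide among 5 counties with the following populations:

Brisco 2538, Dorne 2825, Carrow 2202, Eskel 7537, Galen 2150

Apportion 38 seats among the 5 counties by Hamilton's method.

Total 17252; standard divisor 17252/38 = 454.
Standard quotas: Brisco 5.5903, Dorne 6.2225, Carrow 4.8502, Eskel 16.6013, Galen 4.7357.
Lower quotas: Brisco 5, Dorne 6, Carrow 4, Eskel 16, Galen 4 (sum 35, leaving 3 seats).
Remainders in descending order: Carrow 0.8502, Galen 0.7357, Eskel 0.6013, Brisco 0.5903, Dorne 0.2225.
The surplus seats go to Carrow, Galen, Eskel.

Brisco 5, Dorne 6, Carrow 5, Eskel 17, Galen 5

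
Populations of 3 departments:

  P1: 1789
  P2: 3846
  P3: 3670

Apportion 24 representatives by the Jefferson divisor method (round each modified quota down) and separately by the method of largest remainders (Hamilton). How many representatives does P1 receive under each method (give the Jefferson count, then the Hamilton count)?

4 and 5

Jefferson: P1 4, P2 10, P3 10.
Hamilton: P1 5, P2 10, P3 9.
P1 gets 4 under Jefferson and 5 under Hamilton.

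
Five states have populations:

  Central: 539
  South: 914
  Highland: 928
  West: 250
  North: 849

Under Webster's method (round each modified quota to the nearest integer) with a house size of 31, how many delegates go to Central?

Standard divisor 3480/31 ≈ 112.258; standard quotas: Central 4.801, South 8.142, Highland 8.267, West 2.227, North 7.563.
Rounding to the nearest integer gives Central 5, South 8, Highland 8, West 2, North 8 — total 31, matching the house size, so no adjustment is needed.
Central receives 5.

5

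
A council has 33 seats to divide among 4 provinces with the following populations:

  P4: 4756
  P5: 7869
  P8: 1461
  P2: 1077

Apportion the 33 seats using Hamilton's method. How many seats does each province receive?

P4: 11; P5: 17; P8: 3; P2: 2

Standard divisor: 15163 ÷ 33 ≈ 459.485.
Standard quotas: P4 10.3507, P5 17.1257, P8 3.1796, P2 2.3439.
Lower quotas: P4 10, P5 17, P8 3, P2 2 (sum 32, leaving 1 seat).
Remainders in descending order: P4 0.3507, P2 0.3439, P8 0.1796, P5 0.1257.
Largest remainder: P4 receives the extra seat.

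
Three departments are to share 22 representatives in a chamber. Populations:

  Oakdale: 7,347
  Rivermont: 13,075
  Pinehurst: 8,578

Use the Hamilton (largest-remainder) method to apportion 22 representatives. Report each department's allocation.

Total 29000; standard divisor 29000/22 ≈ 1318.182.
Standard quotas: Oakdale 5.5736, Rivermont 9.9190, Pinehurst 6.5074.
Lower quotas: Oakdale 5, Rivermont 9, Pinehurst 6 (sum 20, leaving 2 seats).
Remainders in descending order: Rivermont 0.9190, Oakdale 0.5736, Pinehurst 0.5074.
Largest remainders: Rivermont, Oakdale receive the extra seats.

Oakdale: 6, Rivermont: 10, Pinehurst: 6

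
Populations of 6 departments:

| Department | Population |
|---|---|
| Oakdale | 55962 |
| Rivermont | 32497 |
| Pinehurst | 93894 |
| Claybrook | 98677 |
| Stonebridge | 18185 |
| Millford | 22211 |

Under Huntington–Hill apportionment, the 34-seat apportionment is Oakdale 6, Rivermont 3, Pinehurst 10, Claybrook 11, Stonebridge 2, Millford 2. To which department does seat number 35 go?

Rivermont

Priority for the next seat is population ÷ (√(s·(s+1))).
Priorities: Oakdale 8635.124, Rivermont 9381.076, Pinehurst 8952.442, Claybrook 8588.730, Stonebridge 7423.995, Millford 9067.603.
Highest priority: Rivermont.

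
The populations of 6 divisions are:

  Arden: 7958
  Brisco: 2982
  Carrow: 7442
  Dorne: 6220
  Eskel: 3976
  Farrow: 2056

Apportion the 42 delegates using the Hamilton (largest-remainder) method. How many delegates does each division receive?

Standard divisor: 30634 ÷ 42 ≈ 729.381.
Standard quotas: Arden 10.9106, Brisco 4.0884, Carrow 10.2032, Dorne 8.5278, Eskel 5.4512, Farrow 2.8188.
Lower quotas: Arden 10, Brisco 4, Carrow 10, Dorne 8, Eskel 5, Farrow 2 (sum 39, leaving 3 seats).
Remainders in descending order: Arden 0.9106, Farrow 0.8188, Dorne 0.5278, Eskel 0.4512, Carrow 0.2032, Brisco 0.0884.
Largest remainders: Arden, Farrow, Dorne receive the extra seats.

Arden=11, Brisco=4, Carrow=10, Dorne=9, Eskel=5, Farrow=3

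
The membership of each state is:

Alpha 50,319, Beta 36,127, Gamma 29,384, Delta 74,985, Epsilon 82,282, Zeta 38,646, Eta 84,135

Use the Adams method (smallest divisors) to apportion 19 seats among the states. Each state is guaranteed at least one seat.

Alpha=2, Beta=2, Gamma=2, Delta=3, Epsilon=4, Zeta=2, Eta=4

Standard divisor 395878/19 ≈ 20835.684; standard quotas: Alpha 2.415, Beta 1.734, Gamma 1.410, Delta 3.599, Epsilon 3.949, Zeta 1.855, Eta 4.038.
Rounding up gives 3, 2, 2, 4, 4, 2, 5 = 22 seats, so the divisor must be adjusted.
With modified divisor 26300: modified quotas Alpha 1.913, Beta 1.374, Gamma 1.117, Delta 2.851, Epsilon 3.129, Zeta 1.469, Eta 3.199.
Rounding up: Alpha 2, Beta 2, Gamma 2, Delta 3, Epsilon 4, Zeta 2, Eta 4 (total 19).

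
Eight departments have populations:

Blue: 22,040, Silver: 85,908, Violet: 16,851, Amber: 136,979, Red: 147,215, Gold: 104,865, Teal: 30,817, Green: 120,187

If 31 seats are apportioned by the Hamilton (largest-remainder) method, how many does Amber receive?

6

Standard divisor: 664862 ÷ 31 ≈ 21447.161.
Standard quotas: Blue 1.0276, Silver 4.0056, Violet 0.7857, Amber 6.3868, Red 6.8641, Gold 4.8895, Teal 1.4369, Green 5.6039.
Lower quotas: Blue 1, Silver 4, Violet 0, Amber 6, Red 6, Gold 4, Teal 1, Green 5 (sum 27, leaving 4 seats).
Remainders in descending order: Gold 0.8895, Red 0.8641, Violet 0.7857, Green 0.6039, Teal 0.4369, Amber 0.3868, Blue 0.0276, Silver 0.0056.
The surplus seats go to Gold, Red, Violet, Green.
Amber receives 6.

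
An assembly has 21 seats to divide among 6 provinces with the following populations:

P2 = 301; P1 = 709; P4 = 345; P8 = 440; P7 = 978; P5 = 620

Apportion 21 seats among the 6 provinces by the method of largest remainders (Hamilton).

The standard divisor is 3393/21 ≈ 161.571.
Standard quotas: P2 1.863, P1 4.388, P4 2.135, P8 2.723, P7 6.053, P5 3.837.
Lower quotas: P2 1, P1 4, P4 2, P8 2, P7 6, P5 3 (sum 18, leaving 3 seats).
Remainders in descending order: P2 0.863, P5 0.837, P8 0.723, P1 0.388, P4 0.135, P7 0.053.
The surplus seats go to P2, P5, P8.

P2: 2; P1: 4; P4: 2; P8: 3; P7: 6; P5: 4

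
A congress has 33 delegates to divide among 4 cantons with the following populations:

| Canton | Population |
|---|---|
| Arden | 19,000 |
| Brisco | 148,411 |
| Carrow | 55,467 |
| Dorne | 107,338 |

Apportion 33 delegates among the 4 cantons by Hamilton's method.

Standard divisor: 330216 ÷ 33 ≈ 10006.545.
Standard quotas: Arden 1.8988, Brisco 14.8314, Carrow 5.5431, Dorne 10.7268.
Lower quotas: Arden 1, Brisco 14, Carrow 5, Dorne 10 (sum 30, leaving 3 seats).
Remainders in descending order: Arden 0.8988, Brisco 0.8314, Dorne 0.7268, Carrow 0.5431.
Largest remainders: Arden, Brisco, Dorne receive the extra seats.

Arden 2; Brisco 15; Carrow 5; Dorne 11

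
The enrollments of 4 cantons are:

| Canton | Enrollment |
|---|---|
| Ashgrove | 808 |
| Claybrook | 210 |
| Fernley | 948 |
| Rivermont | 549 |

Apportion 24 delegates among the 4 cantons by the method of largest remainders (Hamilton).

Ashgrove=8; Claybrook=2; Fernley=9; Rivermont=5

Total 2515; standard divisor 2515/24 ≈ 104.792.
Standard quotas: Ashgrove 7.711, Claybrook 2.004, Fernley 9.047, Rivermont 5.239.
Lower quotas: Ashgrove 7, Claybrook 2, Fernley 9, Rivermont 5 (sum 23, leaving 1 seat).
Remainders in descending order: Ashgrove 0.711, Rivermont 0.239, Fernley 0.047, Claybrook 0.004.
The surplus seat goes to Ashgrove.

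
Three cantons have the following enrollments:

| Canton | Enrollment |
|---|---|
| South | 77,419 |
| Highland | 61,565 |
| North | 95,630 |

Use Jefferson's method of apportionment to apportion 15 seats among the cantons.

Standard divisor 234614/15 ≈ 15640.933; standard quotas: South 4.950, Highland 3.936, North 6.114.
Rounding down gives 4, 3, 6 = 13 seats, so the divisor must be adjusted.
With modified divisor 14500: modified quotas South 5.339, Highland 4.246, North 6.595.
Rounding down: South 5, Highland 4, North 6 (total 15).

South 5, Highland 4, North 6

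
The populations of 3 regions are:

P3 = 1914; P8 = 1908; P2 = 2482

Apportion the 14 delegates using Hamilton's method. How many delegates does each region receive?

Total 6304; standard divisor 6304/14 ≈ 450.286.
Standard quotas: P3 4.251, P8 4.237, P2 5.512.
Lower quotas: P3 4, P8 4, P2 5 (sum 13, leaving 1 seat).
Remainders in descending order: P2 0.512, P3 0.251, P8 0.237.
The surplus seat goes to P2.

P3 4, P8 4, P2 6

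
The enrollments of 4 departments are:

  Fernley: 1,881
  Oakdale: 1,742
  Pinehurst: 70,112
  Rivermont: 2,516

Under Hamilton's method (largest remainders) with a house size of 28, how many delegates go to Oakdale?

Standard divisor: 76251 ÷ 28 ≈ 2723.25.
Standard quotas: Fernley 0.6907, Oakdale 0.6397, Pinehurst 25.7457, Rivermont 0.9239.
Lower quotas: Fernley 0, Oakdale 0, Pinehurst 25, Rivermont 0 (sum 25, leaving 3 seats).
Remainders in descending order: Rivermont 0.9239, Pinehurst 0.7457, Fernley 0.6907, Oakdale 0.6397.
Largest remainders: Rivermont, Pinehurst, Fernley receive the extra seats.
Oakdale receives 0.

0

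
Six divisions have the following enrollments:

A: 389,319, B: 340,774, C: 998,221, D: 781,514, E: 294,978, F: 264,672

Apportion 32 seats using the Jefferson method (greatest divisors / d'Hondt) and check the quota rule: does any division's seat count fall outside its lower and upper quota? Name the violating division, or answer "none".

none

Standard quotas: A 4.059, B 3.553, C 10.407, D 8.147, E 3.075, F 2.759.
Jefferson allocation: A 4, B 3, C 11, D 8, E 3, F 3.
Every allocation lies between the lower and upper quota.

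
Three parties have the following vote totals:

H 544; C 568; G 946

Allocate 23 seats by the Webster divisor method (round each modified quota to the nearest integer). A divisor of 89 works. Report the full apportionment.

H: 6; C: 6; G: 11

With modified divisor 89: modified quotas H 6.112, C 6.382, G 10.629.
Rounding to the nearest integer: H 6, C 6, G 11 (total 23).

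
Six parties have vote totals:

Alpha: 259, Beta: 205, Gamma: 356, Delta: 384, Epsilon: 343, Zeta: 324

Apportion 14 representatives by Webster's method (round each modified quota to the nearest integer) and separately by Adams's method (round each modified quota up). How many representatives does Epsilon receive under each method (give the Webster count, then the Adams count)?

3 and 2

Webster: Alpha 2, Beta 1, Gamma 3, Delta 3, Epsilon 3, Zeta 2.
Adams: Alpha 2, Beta 2, Gamma 3, Delta 3, Epsilon 2, Zeta 2.
Epsilon gets 3 under Webster and 2 under Adams.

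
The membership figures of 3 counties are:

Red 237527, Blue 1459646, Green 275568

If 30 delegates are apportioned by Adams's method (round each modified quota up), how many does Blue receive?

Standard divisor 1972741/30 ≈ 65758.033; standard quotas: Red 3.612, Blue 22.197, Green 4.191.
Rounding up gives 4, 23, 5 = 32 seats, so the divisor must be adjusted.
With modified divisor 69322.5: modified quotas Red 3.426, Blue 21.056, Green 3.975.
Rounding up: Red 4, Blue 22, Green 4 (total 30).
Blue receives 22.

22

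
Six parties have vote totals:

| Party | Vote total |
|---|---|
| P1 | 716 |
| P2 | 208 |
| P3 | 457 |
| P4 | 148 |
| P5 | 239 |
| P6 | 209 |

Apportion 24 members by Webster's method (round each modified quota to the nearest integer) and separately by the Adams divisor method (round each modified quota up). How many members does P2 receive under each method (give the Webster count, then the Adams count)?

2 and 3

Webster: P1 9, P2 2, P3 5, P4 2, P5 3, P6 3.
Adams: P1 8, P2 3, P3 5, P4 2, P5 3, P6 3.
P2 gets 2 under Webster and 3 under Adams.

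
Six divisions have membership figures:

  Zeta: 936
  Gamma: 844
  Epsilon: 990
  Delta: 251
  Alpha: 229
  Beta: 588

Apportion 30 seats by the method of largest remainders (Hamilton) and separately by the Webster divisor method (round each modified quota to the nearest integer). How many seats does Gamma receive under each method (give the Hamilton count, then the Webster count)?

7 and 6

Hamilton: Zeta 7, Gamma 7, Epsilon 8, Delta 2, Alpha 2, Beta 4.
Webster: Zeta 7, Gamma 6, Epsilon 8, Delta 2, Alpha 2, Beta 5.
Gamma gets 7 under Hamilton and 6 under Webster.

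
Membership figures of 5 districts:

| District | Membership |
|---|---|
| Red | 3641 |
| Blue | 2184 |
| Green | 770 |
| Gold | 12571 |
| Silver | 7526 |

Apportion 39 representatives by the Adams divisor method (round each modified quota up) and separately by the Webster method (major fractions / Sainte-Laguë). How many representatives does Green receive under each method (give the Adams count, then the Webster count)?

2 and 1

Adams: Red 5, Blue 3, Green 2, Gold 18, Silver 11.
Webster: Red 5, Blue 3, Green 1, Gold 19, Silver 11.
Green gets 2 under Adams and 1 under Webster.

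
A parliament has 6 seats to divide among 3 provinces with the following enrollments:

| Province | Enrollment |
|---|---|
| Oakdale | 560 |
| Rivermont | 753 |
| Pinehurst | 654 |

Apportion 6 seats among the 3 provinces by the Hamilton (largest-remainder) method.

The standard divisor is 1967/6 ≈ 327.833.
Standard quotas: Oakdale 1.708, Rivermont 2.297, Pinehurst 1.995.
Lower quotas: Oakdale 1, Rivermont 2, Pinehurst 1 (sum 4, leaving 2 seats).
Remainders in descending order: Pinehurst 0.995, Oakdale 0.708, Rivermont 0.297.
The surplus seats go to Pinehurst, Oakdale.

Oakdale: 2, Rivermont: 2, Pinehurst: 2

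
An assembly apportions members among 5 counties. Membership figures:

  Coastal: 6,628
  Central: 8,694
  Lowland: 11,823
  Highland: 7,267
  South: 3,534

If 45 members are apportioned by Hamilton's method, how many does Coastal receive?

Total 37946; standard divisor 37946/45 ≈ 843.244.
Standard quotas: Coastal 7.8601, Central 10.3102, Lowland 14.0208, Highland 8.6179, South 4.1910.
Lower quotas: Coastal 7, Central 10, Lowland 14, Highland 8, South 4 (sum 43, leaving 2 seats).
Remainders in descending order: Coastal 0.8601, Highland 0.6179, Central 0.3102, South 0.1910, Lowland 0.0208.
Largest remainders: Coastal, Highland receive the extra seats.
Coastal receives 8.

8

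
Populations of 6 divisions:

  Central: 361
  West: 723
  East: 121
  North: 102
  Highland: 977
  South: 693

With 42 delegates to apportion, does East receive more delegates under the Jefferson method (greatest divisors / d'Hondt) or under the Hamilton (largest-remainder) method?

Jefferson: Central 5, West 11, East 1, North 1, Highland 14, South 10.
Hamilton: Central 5, West 10, East 2, North 1, Highland 14, South 10.
East gets 1 under Jefferson and 2 under Hamilton.

Hamilton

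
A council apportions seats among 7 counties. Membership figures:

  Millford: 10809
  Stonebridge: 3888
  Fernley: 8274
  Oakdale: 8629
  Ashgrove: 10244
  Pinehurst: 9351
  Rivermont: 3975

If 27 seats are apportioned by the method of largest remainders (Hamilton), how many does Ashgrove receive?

Standard divisor: 55170 ÷ 27 ≈ 2043.333.
Standard quotas: Millford 5.2899, Stonebridge 1.9028, Fernley 4.0493, Oakdale 4.2230, Ashgrove 5.0134, Pinehurst 4.5763, Rivermont 1.9454.
Lower quotas: Millford 5, Stonebridge 1, Fernley 4, Oakdale 4, Ashgrove 5, Pinehurst 4, Rivermont 1 (sum 24, leaving 3 seats).
Remainders in descending order: Rivermont 0.9454, Stonebridge 0.9028, Pinehurst 0.5763, Millford 0.2899, Oakdale 0.2230, Fernley 0.0493, Ashgrove 0.0134.
The surplus seats go to Rivermont, Stonebridge, Pinehurst.
Ashgrove receives 5.

5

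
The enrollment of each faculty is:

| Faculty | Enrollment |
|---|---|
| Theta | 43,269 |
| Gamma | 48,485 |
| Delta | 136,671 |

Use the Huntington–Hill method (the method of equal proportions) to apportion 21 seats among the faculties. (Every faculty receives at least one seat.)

Theta: 4; Gamma: 4; Delta: 13

With divisor 10892: modified quotas Theta 3.973, Gamma 4.451, Delta 12.548.
Geometric-mean thresholds: Theta √(3·4)=3.464, Gamma √(4·5)=4.472, Delta √(12·13)=12.490.
Each quota rounded against its threshold gives Theta 4, Gamma 4, Delta 13 (total 21).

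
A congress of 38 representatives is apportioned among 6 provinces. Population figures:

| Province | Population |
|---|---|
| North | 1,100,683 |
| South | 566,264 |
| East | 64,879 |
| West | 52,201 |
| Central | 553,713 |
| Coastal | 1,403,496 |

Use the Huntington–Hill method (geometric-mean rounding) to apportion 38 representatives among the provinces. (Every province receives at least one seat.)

North 11; South 6; East 1; West 1; Central 5; Coastal 14

With divisor 102239: modified quotas North 10.766, South 5.539, East 0.635, West 0.511, Central 5.416, Coastal 13.728.
Geometric-mean thresholds: North √(10·11)=10.488, South √(5·6)=5.477, East (min 1), West (min 1), Central √(5·6)=5.477, Coastal √(13·14)=13.491.
Each quota rounded against its threshold gives North 11, South 6, East 1, West 1, Central 5, Coastal 14 (total 38).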